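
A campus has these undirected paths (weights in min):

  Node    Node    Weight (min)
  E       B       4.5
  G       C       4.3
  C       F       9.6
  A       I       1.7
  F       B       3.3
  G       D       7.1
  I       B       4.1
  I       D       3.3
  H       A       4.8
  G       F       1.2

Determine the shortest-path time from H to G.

15.1 min

Enumerating some paths:
H → A → I → D → G: 4.8+1.7+3.3+7.1 = 16.9
H → A → I → B → F → G: 4.8+1.7+4.1+3.3+1.2 = 15.1
H → A → I → B → F → C → G: 4.8+1.7+4.1+3.3+9.6+4.3 = 27.8
The minimum is 15.1 min via H → A → I → B → F → G.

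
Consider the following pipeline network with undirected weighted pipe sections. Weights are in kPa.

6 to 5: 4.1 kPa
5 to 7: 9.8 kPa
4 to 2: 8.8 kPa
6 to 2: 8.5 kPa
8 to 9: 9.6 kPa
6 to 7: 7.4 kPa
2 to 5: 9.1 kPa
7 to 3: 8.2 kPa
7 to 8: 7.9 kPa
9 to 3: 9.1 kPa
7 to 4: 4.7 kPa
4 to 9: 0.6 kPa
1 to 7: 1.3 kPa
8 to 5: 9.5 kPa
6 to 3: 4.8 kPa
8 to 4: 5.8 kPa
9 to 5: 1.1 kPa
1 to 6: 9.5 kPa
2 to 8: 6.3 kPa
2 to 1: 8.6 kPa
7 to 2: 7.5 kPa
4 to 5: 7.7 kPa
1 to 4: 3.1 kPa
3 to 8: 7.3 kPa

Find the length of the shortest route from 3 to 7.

8.2 kPa

Compare a few routes:
3 → 7: 8.2 = 8.2
3 → 9 → 4 → 7: 9.1+0.6+4.7 = 14.4
3 → 6 → 7: 4.8+7.4 = 12.2
3 → 9 → 4 → 1 → 7: 9.1+0.6+3.1+1.3 = 14.1
Cheapest is 3 → 7 at 8.2 kPa.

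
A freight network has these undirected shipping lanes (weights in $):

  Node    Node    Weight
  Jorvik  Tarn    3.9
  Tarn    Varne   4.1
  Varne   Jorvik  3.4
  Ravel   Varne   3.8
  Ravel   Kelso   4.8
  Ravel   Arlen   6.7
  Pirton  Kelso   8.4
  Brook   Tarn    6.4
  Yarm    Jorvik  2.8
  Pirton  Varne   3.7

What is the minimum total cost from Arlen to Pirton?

Candidate routes:
Arlen - Ravel - Kelso - Pirton: 6.7+4.8+8.4 = 19.9
Arlen - Ravel - Varne - Pirton: 6.7+3.8+3.7 = 14.2
Cheapest is Arlen - Ravel - Varne - Pirton at $14.2.

$14.2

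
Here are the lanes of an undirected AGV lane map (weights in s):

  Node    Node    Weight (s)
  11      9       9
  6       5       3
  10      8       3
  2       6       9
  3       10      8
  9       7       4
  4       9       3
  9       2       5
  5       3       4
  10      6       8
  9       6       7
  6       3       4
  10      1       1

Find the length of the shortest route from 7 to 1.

20 s

Compare a few routes:
7–9–6–3–10–1: 4+7+4+8+1 = 24
7–9–6–5–3–10–1: 4+7+3+4+8+1 = 27
7–9–6–10–1: 4+7+8+1 = 20
7–9–2–6–10–1: 4+5+9+8+1 = 27
Cheapest is 7–9–6–10–1 at 20 s.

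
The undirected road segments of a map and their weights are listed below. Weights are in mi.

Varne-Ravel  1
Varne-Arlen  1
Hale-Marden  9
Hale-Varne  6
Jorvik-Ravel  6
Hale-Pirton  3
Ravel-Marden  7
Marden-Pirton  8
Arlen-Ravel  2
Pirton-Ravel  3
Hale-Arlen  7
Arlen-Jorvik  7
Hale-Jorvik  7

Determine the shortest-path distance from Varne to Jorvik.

Candidate routes:
Varne–Arlen–Jorvik: 1+7 = 8
Varne–Arlen–Ravel–Jorvik: 1+2+6 = 9
Varne–Ravel–Arlen–Jorvik: 1+2+7 = 10
Varne–Ravel–Jorvik: 1+6 = 7
The minimum is 7 mi via Varne–Ravel–Jorvik.

7 mi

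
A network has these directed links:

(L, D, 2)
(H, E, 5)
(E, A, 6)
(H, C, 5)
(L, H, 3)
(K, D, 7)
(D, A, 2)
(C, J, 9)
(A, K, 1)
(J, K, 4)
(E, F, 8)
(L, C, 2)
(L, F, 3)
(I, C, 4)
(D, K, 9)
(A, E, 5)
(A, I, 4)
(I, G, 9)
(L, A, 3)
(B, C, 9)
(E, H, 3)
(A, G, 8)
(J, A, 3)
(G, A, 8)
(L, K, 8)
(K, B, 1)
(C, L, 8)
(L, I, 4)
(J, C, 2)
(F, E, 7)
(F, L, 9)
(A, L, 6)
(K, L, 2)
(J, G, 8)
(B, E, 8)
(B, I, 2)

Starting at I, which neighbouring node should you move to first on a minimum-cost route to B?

C

Candidate routes:
I → C → L → A → K → B: 4+8+3+1+1 = 17
I → C → J → A → K → B: 4+9+3+1+1 = 18
I → C → J → K → B: 4+9+4+1 = 18
The minimum is 17 via I → C → L → A → K → B.
So from I the first move is to C.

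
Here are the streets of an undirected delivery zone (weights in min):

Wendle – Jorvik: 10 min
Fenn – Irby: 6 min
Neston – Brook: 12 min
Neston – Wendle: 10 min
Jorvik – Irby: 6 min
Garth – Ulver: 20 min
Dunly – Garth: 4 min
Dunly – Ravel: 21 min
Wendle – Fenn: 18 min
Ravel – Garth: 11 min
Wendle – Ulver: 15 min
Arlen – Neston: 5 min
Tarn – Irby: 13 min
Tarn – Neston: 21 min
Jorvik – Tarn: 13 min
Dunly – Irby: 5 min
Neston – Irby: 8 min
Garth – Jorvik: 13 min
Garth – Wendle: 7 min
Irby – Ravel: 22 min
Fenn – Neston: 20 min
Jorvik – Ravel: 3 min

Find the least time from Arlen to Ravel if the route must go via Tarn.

Best Arlen to Tarn: Arlen–Neston–Tarn costing 26
Shortest Tarn→Ravel: Tarn–Jorvik–Ravel = 16
Total via Tarn: 26 + 16 = 42 min.

42 min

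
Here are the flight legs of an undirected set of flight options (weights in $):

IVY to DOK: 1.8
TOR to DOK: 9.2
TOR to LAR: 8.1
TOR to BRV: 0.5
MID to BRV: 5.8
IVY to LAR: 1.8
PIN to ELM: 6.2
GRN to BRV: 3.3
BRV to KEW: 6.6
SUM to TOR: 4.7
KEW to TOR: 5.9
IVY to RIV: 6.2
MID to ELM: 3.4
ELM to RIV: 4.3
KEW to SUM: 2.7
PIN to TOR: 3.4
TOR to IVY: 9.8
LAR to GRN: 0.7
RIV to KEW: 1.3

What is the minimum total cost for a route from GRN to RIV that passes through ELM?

$16.8

Shortest GRN→ELM: GRN → BRV → MID → ELM = 12.5
Best ELM to RIV: ELM → RIV costing 4.3
Total via ELM: 12.5 + 4.3 = $16.8.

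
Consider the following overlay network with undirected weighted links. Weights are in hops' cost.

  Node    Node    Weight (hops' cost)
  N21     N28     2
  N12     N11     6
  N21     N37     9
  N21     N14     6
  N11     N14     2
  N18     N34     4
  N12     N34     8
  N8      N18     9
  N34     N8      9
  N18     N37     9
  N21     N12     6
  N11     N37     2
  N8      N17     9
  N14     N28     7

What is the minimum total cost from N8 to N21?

23 hops' cost

Compare a few routes:
N8 → N34 → N12 → N21: 9+8+6 = 23
N8 → N18 → N37 → N21: 9+9+9 = 27
Cheapest is N8 → N34 → N12 → N21 at 23 hops' cost.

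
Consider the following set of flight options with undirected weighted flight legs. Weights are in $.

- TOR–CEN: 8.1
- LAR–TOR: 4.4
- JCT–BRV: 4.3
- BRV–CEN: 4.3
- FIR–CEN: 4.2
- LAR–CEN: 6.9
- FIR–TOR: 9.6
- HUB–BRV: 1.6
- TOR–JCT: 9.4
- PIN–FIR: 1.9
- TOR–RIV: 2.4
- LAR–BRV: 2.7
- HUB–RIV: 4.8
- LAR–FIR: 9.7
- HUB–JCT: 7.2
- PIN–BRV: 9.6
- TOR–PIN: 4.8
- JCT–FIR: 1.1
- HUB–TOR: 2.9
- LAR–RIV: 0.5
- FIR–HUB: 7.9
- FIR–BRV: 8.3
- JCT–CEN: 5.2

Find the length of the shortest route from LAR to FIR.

$8.1

Candidate routes:
LAR - FIR: 9.7 = 9.7
LAR - BRV - JCT - FIR: 2.7+4.3+1.1 = 8.1
LAR - RIV - TOR - PIN - FIR: 0.5+2.4+4.8+1.9 = 9.6
Cheapest is LAR - BRV - JCT - FIR at $8.1.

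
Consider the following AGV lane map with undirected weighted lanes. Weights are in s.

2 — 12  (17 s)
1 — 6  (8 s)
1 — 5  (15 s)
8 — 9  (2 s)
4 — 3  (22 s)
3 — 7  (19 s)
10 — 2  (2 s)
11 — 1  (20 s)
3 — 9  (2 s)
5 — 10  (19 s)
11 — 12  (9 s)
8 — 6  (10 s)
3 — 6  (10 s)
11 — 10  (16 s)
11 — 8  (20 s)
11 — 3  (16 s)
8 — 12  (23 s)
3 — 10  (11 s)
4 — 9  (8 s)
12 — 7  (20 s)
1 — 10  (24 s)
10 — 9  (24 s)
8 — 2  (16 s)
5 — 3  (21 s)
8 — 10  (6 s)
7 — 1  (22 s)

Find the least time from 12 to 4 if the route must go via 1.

57 s

Shortest 12→1: 12–11–1 = 29
Shortest 1→4: 1–6–3–9–4 = 28
Total via 1: 29 + 28 = 57 s.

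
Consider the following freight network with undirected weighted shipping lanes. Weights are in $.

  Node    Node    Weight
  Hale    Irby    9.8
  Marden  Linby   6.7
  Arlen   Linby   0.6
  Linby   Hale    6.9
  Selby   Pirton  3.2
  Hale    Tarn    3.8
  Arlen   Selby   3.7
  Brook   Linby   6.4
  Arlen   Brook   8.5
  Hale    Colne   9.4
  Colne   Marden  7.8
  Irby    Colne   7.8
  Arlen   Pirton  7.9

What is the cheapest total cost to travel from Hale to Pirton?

$14.4

Running Dijkstra from Hale:
Hale: 0
Tarn: 3.8  (via Hale)
Linby: 6.9  (via Hale)
Arlen: 7.5  (via Linby)
Colne: 9.4  (via Hale)
Irby: 9.8  (via Hale)
Selby: 11.2  (via Arlen)
Brook: 13.3  (via Linby)
Marden: 13.6  (via Linby)
Pirton: 14.4  (via Selby)
Shortest route: Hale → Linby → Arlen → Selby → Pirton = $14.4.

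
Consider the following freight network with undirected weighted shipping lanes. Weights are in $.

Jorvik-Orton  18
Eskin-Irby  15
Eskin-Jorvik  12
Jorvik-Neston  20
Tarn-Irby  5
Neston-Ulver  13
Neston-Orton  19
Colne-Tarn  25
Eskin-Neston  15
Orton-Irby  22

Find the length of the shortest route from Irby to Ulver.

$43

Settle nodes by increasing distance from Irby:
Irby: 0
Tarn: 5  (via Irby)
Eskin: 15  (via Irby)
Orton: 22  (via Irby)
Jorvik: 27  (via Eskin)
Neston: 30  (via Eskin)
Colne: 30  (via Tarn)
Ulver: 43  (via Neston)
Shortest route: Irby–Eskin–Neston–Ulver = $43.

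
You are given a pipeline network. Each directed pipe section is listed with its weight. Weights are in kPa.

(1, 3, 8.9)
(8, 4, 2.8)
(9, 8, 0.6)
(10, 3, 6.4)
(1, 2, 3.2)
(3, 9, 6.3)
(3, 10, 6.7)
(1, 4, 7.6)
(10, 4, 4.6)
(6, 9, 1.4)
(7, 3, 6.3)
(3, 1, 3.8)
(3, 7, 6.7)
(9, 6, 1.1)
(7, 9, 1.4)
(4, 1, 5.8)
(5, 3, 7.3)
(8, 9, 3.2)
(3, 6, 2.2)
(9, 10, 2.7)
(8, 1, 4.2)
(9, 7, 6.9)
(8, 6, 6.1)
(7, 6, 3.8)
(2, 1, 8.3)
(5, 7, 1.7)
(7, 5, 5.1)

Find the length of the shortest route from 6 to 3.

10.5 kPa

Enumerating some paths:
6 - 9 - 7 - 3: 1.4+6.9+6.3 = 14.6
6 - 9 - 10 - 3: 1.4+2.7+6.4 = 10.5
Cheapest is 6 - 9 - 10 - 3 at 10.5 kPa.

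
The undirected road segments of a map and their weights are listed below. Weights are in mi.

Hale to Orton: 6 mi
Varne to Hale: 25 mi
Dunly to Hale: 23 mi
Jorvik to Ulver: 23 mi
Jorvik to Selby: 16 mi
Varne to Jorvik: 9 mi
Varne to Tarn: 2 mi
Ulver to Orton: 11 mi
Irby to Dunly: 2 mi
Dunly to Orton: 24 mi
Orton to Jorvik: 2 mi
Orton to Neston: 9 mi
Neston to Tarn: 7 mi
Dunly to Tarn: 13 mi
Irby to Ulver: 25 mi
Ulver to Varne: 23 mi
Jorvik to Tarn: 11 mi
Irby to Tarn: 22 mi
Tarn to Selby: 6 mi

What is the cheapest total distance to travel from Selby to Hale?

24 mi

Running Dijkstra from Selby:
Selby: 0
Tarn: 6  (via Selby)
Varne: 8  (via Tarn)
Neston: 13  (via Tarn)
Jorvik: 16  (via Selby)
Orton: 18  (via Jorvik)
Dunly: 19  (via Tarn)
Irby: 21  (via Dunly)
Hale: 24  (via Orton)
Shortest route: Selby → Jorvik → Orton → Hale = 24 mi.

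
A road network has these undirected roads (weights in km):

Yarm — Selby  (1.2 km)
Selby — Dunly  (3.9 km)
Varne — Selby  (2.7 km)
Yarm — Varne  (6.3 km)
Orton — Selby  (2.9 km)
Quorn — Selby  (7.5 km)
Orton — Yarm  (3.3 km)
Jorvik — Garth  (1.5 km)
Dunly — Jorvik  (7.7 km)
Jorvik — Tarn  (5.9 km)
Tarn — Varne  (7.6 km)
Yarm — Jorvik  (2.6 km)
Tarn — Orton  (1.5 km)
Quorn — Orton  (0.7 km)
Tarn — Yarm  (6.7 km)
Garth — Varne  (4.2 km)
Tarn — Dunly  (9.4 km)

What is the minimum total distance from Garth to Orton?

Candidate routes:
Garth → Jorvik → Yarm → Selby → Orton: 1.5+2.6+1.2+2.9 = 8.2
Garth → Varne → Selby → Orton: 4.2+2.7+2.9 = 9.8
Garth → Jorvik → Tarn → Orton: 1.5+5.9+1.5 = 8.9
Garth → Jorvik → Yarm → Orton: 1.5+2.6+3.3 = 7.4
Cheapest is Garth → Jorvik → Yarm → Orton at 7.4 km.

7.4 km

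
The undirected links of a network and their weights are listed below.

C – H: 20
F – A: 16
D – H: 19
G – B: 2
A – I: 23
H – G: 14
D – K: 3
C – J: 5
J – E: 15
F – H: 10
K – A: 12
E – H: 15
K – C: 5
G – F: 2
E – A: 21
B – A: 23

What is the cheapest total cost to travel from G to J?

Settle nodes by increasing distance from G:
G: 0
B: 2  (via G)
F: 2  (via G)
H: 12  (via F)
A: 18  (via F)
E: 27  (via H)
K: 30  (via A)
D: 31  (via H)
C: 32  (via H)
J: 37  (via C)
Shortest route: G → F → H → C → J = 37.

37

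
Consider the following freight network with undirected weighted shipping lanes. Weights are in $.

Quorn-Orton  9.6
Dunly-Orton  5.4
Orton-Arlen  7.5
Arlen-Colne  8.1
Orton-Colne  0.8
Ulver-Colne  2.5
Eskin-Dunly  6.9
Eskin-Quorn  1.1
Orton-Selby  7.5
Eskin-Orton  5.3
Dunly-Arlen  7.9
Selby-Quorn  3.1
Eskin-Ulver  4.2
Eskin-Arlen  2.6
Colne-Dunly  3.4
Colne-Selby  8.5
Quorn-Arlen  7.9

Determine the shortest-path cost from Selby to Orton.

Settle nodes by increasing distance from Selby:
Selby: 0
Quorn: 3.1  (via Selby)
Eskin: 4.2  (via Quorn)
Arlen: 6.8  (via Eskin)
Orton: 7.5  (via Selby)
Shortest route: Selby → Orton = $7.5.

$7.5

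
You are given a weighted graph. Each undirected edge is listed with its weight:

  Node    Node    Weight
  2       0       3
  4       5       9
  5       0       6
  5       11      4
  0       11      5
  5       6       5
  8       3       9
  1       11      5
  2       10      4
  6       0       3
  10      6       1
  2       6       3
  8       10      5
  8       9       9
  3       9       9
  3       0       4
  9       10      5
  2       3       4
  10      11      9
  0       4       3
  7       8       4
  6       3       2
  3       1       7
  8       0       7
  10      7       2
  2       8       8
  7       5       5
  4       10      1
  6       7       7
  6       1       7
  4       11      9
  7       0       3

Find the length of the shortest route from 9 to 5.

Candidate routes:
9 - 10 - 7 - 5: 5+2+5 = 12
9 - 10 - 6 - 5: 5+1+5 = 11
Cheapest is 9 - 10 - 6 - 5 at 11.

11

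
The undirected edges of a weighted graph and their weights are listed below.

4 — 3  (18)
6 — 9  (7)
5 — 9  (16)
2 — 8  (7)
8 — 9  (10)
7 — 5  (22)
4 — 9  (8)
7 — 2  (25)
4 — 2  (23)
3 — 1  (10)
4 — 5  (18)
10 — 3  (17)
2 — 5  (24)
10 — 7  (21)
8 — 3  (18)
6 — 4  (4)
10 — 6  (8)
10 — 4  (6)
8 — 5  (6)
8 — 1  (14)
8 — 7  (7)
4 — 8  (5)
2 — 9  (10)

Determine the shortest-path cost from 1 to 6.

Running Dijkstra from 1:
1: 0
3: 10  (via 1)
8: 14  (via 1)
4: 19  (via 8)
5: 20  (via 8)
2: 21  (via 8)
7: 21  (via 8)
6: 23  (via 4)
Shortest route: 1 → 8 → 4 → 6 = 23.

23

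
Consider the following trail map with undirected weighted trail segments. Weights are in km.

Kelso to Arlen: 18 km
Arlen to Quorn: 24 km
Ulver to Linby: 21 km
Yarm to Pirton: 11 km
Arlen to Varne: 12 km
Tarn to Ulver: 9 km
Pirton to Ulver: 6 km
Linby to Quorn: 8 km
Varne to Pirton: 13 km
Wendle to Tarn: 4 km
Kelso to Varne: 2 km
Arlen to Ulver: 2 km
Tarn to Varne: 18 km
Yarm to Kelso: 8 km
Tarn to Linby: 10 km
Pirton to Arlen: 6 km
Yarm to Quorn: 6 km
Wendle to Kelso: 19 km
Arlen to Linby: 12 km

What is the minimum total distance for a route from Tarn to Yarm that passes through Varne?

28 km

Best Tarn to Varne: Tarn → Varne costing 18
Shortest Varne→Yarm: Varne → Kelso → Yarm = 10
Total via Varne: 18 + 10 = 28 km.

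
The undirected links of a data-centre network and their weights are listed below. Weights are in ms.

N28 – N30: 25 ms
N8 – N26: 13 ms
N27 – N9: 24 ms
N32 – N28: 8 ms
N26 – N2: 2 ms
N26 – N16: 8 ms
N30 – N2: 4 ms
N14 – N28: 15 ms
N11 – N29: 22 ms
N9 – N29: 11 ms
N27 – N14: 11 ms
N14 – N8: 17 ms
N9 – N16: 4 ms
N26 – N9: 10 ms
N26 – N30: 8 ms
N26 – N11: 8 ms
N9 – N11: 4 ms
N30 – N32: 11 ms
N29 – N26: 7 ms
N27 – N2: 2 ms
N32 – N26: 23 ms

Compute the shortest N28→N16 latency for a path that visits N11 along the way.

41 ms

Shortest N28→N11: N28 → N32 → N30 → N2 → N26 → N11 = 33
Best N11 to N16: N11 → N9 → N16 costing 8
Total via N11: 33 + 8 = 41 ms.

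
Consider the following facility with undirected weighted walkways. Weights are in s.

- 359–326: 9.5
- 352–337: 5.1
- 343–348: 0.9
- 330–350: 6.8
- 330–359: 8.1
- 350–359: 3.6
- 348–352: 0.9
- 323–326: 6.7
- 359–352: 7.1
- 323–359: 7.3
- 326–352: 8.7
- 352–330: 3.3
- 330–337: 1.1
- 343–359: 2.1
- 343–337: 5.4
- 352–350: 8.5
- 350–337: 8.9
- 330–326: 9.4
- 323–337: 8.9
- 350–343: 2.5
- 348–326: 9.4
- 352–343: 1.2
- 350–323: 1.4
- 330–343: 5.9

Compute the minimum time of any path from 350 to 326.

8.1 s

Enumerating some paths:
350 → 343 → 352 → 326: 2.5+1.2+8.7 = 12.4
350 → 323 → 326: 1.4+6.7 = 8.1
350 → 343 → 348 → 352 → 326: 2.5+0.9+0.9+8.7 = 13
350 → 343 → 348 → 326: 2.5+0.9+9.4 = 12.8
The minimum is 8.1 s via 350 → 323 → 326.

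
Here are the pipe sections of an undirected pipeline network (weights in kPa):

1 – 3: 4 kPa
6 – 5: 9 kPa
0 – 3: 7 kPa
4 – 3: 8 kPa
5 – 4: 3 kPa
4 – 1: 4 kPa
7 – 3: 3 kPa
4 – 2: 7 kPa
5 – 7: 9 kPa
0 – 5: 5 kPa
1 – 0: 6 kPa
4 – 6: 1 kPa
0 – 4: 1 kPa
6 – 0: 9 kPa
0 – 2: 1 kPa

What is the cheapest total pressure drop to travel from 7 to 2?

11 kPa

Shortest distances from 7:
7: 0
3: 3  (via 7)
1: 7  (via 3)
5: 9  (via 7)
0: 10  (via 3)
2: 11  (via 0)
Shortest route: 7–3–0–2 = 11 kPa.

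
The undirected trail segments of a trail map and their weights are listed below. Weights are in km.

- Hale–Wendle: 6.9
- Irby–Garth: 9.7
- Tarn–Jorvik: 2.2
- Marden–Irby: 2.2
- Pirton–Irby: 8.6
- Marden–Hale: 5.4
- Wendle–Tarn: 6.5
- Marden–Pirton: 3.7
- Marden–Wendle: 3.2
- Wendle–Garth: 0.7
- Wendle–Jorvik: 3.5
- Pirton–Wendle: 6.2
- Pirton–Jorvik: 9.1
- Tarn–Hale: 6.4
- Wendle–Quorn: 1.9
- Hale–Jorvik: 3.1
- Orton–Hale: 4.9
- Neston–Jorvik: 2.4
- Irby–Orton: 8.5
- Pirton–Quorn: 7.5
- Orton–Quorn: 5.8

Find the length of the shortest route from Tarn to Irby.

Candidate routes:
Tarn - Hale - Marden - Irby: 6.4+5.4+2.2 = 14
Tarn - Wendle - Marden - Irby: 6.5+3.2+2.2 = 11.9
Tarn - Jorvik - Wendle - Marden - Irby: 2.2+3.5+3.2+2.2 = 11.1
Tarn - Jorvik - Hale - Marden - Irby: 2.2+3.1+5.4+2.2 = 12.9
The minimum is 11.1 km via Tarn - Jorvik - Wendle - Marden - Irby.

11.1 km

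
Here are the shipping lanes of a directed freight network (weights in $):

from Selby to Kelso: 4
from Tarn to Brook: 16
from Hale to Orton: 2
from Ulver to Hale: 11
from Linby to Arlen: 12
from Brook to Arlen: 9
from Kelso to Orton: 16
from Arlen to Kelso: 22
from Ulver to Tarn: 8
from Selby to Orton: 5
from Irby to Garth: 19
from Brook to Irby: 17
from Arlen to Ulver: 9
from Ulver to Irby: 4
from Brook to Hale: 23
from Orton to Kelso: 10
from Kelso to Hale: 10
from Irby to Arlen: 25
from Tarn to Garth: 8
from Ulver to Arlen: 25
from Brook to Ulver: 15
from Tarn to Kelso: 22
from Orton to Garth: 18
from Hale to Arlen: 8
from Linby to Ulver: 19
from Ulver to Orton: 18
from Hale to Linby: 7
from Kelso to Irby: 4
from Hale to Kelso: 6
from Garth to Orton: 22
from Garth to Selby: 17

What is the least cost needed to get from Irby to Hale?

$45

Running Dijkstra from Irby:
Irby: 0
Garth: 19  (via Irby)
Arlen: 25  (via Irby)
Ulver: 34  (via Arlen)
Selby: 36  (via Garth)
Kelso: 40  (via Selby)
Orton: 41  (via Garth)
Tarn: 42  (via Ulver)
Hale: 45  (via Ulver)
Shortest route: Irby → Arlen → Ulver → Hale = $45.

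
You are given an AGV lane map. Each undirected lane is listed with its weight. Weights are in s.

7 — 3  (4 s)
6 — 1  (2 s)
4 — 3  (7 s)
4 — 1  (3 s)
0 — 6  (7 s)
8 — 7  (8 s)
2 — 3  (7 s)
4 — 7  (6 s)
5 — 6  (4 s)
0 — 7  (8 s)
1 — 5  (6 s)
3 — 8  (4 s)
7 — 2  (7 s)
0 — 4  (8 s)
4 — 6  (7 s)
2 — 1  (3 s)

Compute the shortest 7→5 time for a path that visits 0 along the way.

19 s

Shortest 7→0: 7–0 = 8
Best 0 to 5: 0–6–5 costing 11
Total via 0: 8 + 11 = 19 s.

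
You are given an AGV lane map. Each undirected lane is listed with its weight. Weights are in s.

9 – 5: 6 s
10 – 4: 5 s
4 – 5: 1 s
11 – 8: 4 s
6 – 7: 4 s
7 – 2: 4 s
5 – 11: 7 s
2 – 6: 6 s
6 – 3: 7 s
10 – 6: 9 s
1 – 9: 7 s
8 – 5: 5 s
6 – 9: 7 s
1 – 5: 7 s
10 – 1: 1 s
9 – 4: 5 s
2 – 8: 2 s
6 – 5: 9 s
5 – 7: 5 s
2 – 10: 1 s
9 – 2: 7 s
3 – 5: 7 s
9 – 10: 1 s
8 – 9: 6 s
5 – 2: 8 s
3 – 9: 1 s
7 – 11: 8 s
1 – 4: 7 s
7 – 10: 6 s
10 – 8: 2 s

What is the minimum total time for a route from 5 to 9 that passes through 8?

8 s

Shortest 5→8: 5 → 8 = 5
Shortest 8→9: 8 → 10 → 9 = 3
Total via 8: 5 + 3 = 8 s.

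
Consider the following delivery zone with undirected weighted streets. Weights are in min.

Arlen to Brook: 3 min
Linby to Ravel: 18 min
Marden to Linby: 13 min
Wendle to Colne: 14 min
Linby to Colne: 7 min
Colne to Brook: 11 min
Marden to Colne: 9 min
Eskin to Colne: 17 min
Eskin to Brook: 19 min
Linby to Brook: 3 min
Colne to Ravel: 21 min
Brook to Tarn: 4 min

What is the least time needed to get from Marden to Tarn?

20 min

Candidate routes:
Marden - Colne - Brook - Tarn: 9+11+4 = 24
Marden - Colne - Linby - Brook - Tarn: 9+7+3+4 = 23
Marden - Linby - Brook - Tarn: 13+3+4 = 20
Marden - Linby - Colne - Brook - Tarn: 13+7+11+4 = 35
Cheapest is Marden - Linby - Brook - Tarn at 20 min.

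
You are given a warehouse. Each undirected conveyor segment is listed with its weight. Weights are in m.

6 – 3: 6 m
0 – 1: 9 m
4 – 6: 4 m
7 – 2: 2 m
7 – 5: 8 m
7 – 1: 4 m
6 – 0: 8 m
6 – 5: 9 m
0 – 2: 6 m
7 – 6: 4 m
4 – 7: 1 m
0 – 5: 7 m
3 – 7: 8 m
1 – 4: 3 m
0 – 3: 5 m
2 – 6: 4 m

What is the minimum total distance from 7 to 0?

Running Dijkstra from 7:
7: 0
4: 1  (via 7)
2: 2  (via 7)
1: 4  (via 7)
6: 4  (via 7)
0: 8  (via 2)
Shortest route: 7–2–0 = 8 m.

8 m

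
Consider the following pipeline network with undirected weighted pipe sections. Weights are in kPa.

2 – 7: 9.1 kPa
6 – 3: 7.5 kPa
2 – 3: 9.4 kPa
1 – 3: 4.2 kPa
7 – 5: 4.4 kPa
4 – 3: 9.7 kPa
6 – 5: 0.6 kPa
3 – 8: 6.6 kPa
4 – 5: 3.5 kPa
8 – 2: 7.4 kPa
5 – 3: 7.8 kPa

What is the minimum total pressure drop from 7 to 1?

Running Dijkstra from 7:
7: 0
5: 4.4  (via 7)
6: 5  (via 5)
4: 7.9  (via 5)
2: 9.1  (via 7)
3: 12.2  (via 5)
1: 16.4  (via 3)
Shortest route: 7 → 5 → 3 → 1 = 16.4 kPa.

16.4 kPa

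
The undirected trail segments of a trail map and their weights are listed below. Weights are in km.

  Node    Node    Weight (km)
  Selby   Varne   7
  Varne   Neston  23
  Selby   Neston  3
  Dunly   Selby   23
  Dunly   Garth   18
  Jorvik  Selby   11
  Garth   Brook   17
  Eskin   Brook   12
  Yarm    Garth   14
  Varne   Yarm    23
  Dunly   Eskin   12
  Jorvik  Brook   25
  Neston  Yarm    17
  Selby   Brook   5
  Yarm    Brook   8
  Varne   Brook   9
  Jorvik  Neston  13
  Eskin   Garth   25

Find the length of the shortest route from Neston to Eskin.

20 km

Settle nodes by increasing distance from Neston:
Neston: 0
Selby: 3  (via Neston)
Brook: 8  (via Selby)
Varne: 10  (via Selby)
Jorvik: 13  (via Neston)
Yarm: 16  (via Brook)
Eskin: 20  (via Brook)
Shortest route: Neston → Selby → Brook → Eskin = 20 km.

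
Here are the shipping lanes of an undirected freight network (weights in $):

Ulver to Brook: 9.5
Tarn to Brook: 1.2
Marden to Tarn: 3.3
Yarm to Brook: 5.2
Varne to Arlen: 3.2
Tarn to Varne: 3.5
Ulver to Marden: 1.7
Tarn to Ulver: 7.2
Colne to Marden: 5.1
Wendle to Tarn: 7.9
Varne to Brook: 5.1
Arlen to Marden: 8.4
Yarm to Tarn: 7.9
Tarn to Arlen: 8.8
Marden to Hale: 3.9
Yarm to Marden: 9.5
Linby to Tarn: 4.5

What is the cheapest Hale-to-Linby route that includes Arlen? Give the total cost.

$23.5

Shortest Hale→Arlen: Hale–Marden–Arlen = 12.3
Shortest Arlen→Linby: Arlen–Varne–Tarn–Linby = 11.2
Total via Arlen: 12.3 + 11.2 = $23.5.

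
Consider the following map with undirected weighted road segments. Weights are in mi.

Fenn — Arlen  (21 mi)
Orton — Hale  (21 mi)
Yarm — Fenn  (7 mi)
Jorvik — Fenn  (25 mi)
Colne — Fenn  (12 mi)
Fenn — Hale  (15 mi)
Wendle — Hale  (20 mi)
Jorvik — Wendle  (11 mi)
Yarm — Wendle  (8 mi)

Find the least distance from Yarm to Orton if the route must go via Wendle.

Shortest Yarm→Wendle: Yarm → Wendle = 8
Best Wendle to Orton: Wendle → Hale → Orton costing 41
Total via Wendle: 8 + 41 = 49 mi.

49 mi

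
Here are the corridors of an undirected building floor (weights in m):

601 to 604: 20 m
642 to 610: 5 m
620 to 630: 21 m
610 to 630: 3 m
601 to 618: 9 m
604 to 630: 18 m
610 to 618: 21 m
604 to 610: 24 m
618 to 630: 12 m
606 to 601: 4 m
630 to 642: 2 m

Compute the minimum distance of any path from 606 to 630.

25 m

Enumerating some paths:
606–601–618–610–630: 4+9+21+3 = 37
606–601–618–630: 4+9+12 = 25
Cheapest is 606–601–618–630 at 25 m.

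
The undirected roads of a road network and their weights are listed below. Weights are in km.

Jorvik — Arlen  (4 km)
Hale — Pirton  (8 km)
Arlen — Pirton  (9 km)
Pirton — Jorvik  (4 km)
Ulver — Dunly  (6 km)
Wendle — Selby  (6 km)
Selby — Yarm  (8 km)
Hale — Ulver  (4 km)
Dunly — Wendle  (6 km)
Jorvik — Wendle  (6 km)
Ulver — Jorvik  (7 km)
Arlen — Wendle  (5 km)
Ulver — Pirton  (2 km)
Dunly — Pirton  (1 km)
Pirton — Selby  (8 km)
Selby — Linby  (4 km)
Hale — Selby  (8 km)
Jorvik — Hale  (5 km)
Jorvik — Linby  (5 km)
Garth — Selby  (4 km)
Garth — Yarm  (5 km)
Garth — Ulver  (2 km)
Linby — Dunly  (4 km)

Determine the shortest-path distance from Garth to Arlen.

12 km

Settle nodes by increasing distance from Garth:
Garth: 0
Ulver: 2  (via Garth)
Pirton: 4  (via Ulver)
Selby: 4  (via Garth)
Yarm: 5  (via Garth)
Dunly: 5  (via Pirton)
Hale: 6  (via Ulver)
Jorvik: 8  (via Pirton)
Linby: 8  (via Selby)
Wendle: 10  (via Selby)
Arlen: 12  (via Jorvik)
Shortest route: Garth–Ulver–Pirton–Jorvik–Arlen = 12 km.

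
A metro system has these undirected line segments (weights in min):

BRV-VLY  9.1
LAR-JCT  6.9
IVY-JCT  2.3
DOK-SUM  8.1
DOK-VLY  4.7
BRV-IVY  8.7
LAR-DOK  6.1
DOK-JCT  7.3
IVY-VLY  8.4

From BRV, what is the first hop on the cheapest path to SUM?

VLY

Compare a few routes:
BRV–VLY–DOK–SUM: 9.1+4.7+8.1 = 21.9
BRV–IVY–JCT–DOK–SUM: 8.7+2.3+7.3+8.1 = 26.4
The minimum is 21.9 min via BRV–VLY–DOK–SUM.
So from BRV the first move is to VLY.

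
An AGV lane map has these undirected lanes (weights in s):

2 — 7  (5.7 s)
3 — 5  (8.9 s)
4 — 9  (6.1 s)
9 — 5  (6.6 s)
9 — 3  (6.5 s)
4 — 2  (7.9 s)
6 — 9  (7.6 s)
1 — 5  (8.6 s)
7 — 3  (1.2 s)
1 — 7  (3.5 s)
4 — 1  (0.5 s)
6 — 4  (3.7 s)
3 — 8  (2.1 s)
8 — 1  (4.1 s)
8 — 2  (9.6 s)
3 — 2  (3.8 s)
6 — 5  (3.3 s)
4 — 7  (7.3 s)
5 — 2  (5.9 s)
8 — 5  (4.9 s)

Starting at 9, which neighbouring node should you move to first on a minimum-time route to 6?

6

Compare a few routes:
9 → 4 → 6: 6.1+3.7 = 9.8
9 → 6: 7.6 = 7.6
Cheapest is 9 → 6 at 7.6 s.
So from 9 the first move is to 6.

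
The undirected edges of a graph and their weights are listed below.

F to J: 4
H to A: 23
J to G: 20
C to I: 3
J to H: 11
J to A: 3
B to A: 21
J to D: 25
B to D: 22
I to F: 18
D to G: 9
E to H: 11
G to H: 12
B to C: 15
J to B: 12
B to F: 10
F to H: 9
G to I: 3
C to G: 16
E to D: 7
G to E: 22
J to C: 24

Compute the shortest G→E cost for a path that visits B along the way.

50

Best G to B: G–I–C–B costing 21
Best B to E: B–D–E costing 29
Total via B: 21 + 29 = 50.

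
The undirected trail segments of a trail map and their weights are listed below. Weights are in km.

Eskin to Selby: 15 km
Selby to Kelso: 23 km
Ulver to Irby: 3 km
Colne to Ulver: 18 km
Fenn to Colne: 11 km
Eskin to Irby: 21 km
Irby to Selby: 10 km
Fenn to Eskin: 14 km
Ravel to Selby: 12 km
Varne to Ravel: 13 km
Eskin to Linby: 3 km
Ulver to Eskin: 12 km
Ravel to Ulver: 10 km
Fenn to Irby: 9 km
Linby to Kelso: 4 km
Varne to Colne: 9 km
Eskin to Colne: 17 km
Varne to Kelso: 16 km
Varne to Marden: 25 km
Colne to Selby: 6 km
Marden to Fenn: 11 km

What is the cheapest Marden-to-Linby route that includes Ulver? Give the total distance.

Best Marden to Ulver: Marden–Fenn–Irby–Ulver costing 23
Shortest Ulver→Linby: Ulver–Eskin–Linby = 15
Total via Ulver: 23 + 15 = 38 km.

38 km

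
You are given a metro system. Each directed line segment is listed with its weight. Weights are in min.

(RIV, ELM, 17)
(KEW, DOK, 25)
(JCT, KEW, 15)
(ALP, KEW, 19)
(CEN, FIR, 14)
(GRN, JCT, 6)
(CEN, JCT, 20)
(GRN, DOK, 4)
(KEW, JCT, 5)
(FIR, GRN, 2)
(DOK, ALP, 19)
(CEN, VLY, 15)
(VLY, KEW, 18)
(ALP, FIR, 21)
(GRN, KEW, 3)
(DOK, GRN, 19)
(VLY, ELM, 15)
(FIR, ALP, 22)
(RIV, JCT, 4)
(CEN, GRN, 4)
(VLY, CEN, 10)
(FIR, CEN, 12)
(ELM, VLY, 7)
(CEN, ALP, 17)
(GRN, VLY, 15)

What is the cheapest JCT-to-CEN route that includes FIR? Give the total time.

Best JCT to FIR: JCT → KEW → DOK → ALP → FIR costing 80
Shortest FIR→CEN: FIR → CEN = 12
Total via FIR: 80 + 12 = 92 min.

92 min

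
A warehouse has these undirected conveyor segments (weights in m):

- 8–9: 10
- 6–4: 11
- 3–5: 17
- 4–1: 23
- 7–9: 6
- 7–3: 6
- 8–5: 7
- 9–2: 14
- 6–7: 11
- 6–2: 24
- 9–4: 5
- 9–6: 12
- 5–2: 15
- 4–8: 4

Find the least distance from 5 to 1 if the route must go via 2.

Best 5 to 2: 5 → 2 costing 15
Best 2 to 1: 2 → 9 → 4 → 1 costing 42
Total via 2: 15 + 42 = 57 m.

57 m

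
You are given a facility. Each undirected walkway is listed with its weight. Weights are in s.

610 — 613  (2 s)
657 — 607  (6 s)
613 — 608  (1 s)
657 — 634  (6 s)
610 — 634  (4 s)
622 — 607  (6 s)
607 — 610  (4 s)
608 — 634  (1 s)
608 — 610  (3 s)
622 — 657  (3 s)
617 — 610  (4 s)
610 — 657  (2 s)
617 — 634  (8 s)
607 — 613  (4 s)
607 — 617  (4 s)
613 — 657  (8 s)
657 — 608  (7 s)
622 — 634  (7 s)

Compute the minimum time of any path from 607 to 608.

5 s

Candidate routes:
607 → 613 → 610 → 608: 4+2+3 = 9
607 → 610 → 608: 4+3 = 7
607 → 613 → 608: 4+1 = 5
607 → 610 → 613 → 608: 4+2+1 = 7
Cheapest is 607 → 613 → 608 at 5 s.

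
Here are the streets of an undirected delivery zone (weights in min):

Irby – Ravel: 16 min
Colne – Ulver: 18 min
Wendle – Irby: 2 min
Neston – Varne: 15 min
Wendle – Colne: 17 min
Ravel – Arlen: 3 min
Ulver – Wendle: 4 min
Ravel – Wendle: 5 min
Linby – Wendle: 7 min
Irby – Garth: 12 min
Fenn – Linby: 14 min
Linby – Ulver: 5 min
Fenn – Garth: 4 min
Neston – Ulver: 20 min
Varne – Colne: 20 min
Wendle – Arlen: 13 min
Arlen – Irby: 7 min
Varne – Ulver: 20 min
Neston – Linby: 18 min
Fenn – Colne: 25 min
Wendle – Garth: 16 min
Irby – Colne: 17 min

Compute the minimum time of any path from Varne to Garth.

Compare a few routes:
Varne → Ulver → Wendle → Garth: 20+4+16 = 40
Varne → Ulver → Linby → Wendle → Irby → Garth: 20+5+7+2+12 = 46
Varne → Ulver → Linby → Fenn → Garth: 20+5+14+4 = 43
Varne → Ulver → Wendle → Irby → Garth: 20+4+2+12 = 38
The minimum is 38 min via Varne → Ulver → Wendle → Irby → Garth.

38 min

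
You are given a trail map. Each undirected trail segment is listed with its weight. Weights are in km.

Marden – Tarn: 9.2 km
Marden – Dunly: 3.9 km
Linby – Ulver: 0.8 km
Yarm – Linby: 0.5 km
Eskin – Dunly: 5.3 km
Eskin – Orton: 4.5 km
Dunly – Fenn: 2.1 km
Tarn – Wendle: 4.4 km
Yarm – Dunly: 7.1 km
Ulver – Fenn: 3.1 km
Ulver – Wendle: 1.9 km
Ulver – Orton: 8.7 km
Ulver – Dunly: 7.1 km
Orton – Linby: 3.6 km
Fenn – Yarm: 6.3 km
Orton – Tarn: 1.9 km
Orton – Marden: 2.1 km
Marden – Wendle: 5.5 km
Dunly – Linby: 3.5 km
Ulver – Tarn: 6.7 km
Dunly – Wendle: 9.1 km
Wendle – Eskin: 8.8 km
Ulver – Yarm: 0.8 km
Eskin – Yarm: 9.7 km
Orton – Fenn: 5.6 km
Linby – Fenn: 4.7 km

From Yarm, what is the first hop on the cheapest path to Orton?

Candidate routes:
Yarm - Linby - Orton: 0.5+3.6 = 4.1
Yarm - Ulver - Linby - Orton: 0.8+0.8+3.6 = 5.2
Cheapest is Yarm - Linby - Orton at 4.1 km.
So from Yarm the first move is to Linby.

Linby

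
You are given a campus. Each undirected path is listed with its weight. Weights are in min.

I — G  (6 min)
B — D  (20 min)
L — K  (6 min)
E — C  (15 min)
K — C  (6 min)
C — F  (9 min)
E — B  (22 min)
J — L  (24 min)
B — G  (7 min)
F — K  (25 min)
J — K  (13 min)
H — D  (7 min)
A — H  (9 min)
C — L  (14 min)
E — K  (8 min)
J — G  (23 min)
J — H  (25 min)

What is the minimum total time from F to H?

53 min

Candidate routes:
F → C → L → K → J → H: 9+14+6+13+25 = 67
F → K → J → H: 25+13+25 = 63
F → C → K → J → H: 9+6+13+25 = 53
Cheapest is F → C → K → J → H at 53 min.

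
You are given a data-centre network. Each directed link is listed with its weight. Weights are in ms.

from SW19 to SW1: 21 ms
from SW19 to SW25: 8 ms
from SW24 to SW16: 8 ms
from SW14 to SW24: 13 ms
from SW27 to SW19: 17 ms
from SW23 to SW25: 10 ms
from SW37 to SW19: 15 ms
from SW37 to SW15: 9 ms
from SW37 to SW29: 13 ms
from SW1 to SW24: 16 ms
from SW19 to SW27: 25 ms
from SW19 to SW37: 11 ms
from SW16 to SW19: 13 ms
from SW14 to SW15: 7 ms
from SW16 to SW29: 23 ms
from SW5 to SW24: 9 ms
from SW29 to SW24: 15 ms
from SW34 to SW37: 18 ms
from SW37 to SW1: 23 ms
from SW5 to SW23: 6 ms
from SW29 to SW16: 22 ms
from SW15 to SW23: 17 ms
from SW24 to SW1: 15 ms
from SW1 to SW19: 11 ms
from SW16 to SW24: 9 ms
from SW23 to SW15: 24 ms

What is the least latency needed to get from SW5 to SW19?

30 ms

Candidate routes:
SW5 → SW24 → SW16 → SW19: 9+8+13 = 30
SW5 → SW24 → SW1 → SW19: 9+15+11 = 35
Cheapest is SW5 → SW24 → SW16 → SW19 at 30 ms.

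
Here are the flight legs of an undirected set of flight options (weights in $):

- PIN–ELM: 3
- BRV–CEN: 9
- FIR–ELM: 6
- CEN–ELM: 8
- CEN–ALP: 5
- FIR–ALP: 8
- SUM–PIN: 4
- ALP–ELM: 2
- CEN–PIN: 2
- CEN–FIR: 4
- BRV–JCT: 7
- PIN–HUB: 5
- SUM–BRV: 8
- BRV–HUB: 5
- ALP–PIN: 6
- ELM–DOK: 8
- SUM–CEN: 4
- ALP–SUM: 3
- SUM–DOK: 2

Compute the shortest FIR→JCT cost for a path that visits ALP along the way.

$26

Shortest FIR→ALP: FIR → ALP = 8
Best ALP to JCT: ALP → SUM → BRV → JCT costing 18
Total via ALP: 8 + 18 = $26.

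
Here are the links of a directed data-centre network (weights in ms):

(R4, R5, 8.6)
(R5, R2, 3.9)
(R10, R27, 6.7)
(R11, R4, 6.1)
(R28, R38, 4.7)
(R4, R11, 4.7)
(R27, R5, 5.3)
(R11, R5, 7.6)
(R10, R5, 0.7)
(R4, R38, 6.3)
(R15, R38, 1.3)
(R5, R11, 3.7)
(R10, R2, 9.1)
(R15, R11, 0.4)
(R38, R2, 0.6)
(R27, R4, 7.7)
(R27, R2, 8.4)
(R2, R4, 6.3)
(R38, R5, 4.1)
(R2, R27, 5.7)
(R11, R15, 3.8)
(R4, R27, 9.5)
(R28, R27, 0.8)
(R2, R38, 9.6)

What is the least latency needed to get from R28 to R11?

Candidate routes:
R28 - R38 - R5 - R11: 4.7+4.1+3.7 = 12.5
R28 - R27 - R5 - R11: 0.8+5.3+3.7 = 9.8
R28 - R27 - R4 - R11: 0.8+7.7+4.7 = 13.2
The minimum is 9.8 ms via R28 - R27 - R5 - R11.

9.8 ms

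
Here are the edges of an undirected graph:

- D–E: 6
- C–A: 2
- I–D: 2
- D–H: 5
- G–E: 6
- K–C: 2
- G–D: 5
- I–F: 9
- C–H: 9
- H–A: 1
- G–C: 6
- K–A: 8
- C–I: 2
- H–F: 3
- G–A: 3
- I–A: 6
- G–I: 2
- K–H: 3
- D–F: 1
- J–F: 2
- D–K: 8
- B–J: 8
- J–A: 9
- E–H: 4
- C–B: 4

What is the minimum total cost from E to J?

Enumerating some paths:
E → H → D → F → J: 4+5+1+2 = 12
E → H → F → J: 4+3+2 = 9
The minimum is 9 via E → H → F → J.

9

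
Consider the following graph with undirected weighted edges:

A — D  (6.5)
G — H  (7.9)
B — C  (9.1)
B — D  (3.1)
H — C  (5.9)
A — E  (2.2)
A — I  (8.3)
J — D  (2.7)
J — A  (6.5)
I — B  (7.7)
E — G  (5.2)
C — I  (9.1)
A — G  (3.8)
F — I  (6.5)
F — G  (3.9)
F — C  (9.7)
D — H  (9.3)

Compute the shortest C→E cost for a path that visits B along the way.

Shortest C→B: C–B = 9.1
Best B to E: B–D–A–E costing 11.8
Total via B: 9.1 + 11.8 = 20.9.

20.9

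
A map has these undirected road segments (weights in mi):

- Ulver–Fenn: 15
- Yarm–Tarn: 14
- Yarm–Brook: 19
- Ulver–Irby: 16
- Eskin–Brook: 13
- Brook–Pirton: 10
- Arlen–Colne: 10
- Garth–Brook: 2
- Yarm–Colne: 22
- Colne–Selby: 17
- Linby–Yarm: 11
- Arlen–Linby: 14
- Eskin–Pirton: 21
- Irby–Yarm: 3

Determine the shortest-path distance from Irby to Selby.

42 mi

Running Dijkstra from Irby:
Irby: 0
Yarm: 3  (via Irby)
Linby: 14  (via Yarm)
Ulver: 16  (via Irby)
Tarn: 17  (via Yarm)
Brook: 22  (via Yarm)
Garth: 24  (via Brook)
Colne: 25  (via Yarm)
Arlen: 28  (via Linby)
Fenn: 31  (via Ulver)
Pirton: 32  (via Brook)
Eskin: 35  (via Brook)
Selby: 42  (via Colne)
Shortest route: Irby → Yarm → Colne → Selby = 42 mi.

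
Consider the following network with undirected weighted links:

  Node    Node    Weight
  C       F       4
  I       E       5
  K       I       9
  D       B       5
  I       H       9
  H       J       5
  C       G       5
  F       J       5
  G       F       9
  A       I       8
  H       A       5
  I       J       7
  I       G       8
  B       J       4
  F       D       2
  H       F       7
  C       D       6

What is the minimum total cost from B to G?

Compare a few routes:
B–J–F–G: 4+5+9 = 18
B–D–F–G: 5+2+9 = 16
The minimum is 16 via B–D–F–G.

16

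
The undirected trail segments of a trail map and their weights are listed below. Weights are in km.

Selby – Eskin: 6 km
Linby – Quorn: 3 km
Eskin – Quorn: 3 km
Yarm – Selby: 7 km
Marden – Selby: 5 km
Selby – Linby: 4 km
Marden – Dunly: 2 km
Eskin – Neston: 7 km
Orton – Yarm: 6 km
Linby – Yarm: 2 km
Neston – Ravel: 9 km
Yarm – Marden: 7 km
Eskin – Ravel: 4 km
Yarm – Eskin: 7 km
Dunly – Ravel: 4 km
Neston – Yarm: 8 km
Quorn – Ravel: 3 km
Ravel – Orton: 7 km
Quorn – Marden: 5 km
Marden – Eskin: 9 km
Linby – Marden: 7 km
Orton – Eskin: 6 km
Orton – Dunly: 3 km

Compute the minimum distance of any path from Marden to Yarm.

7 km

Running Dijkstra from Marden:
Marden: 0
Dunly: 2  (via Marden)
Orton: 5  (via Dunly)
Quorn: 5  (via Marden)
Selby: 5  (via Marden)
Ravel: 6  (via Dunly)
Yarm: 7  (via Marden)
Shortest route: Marden–Yarm = 7 km.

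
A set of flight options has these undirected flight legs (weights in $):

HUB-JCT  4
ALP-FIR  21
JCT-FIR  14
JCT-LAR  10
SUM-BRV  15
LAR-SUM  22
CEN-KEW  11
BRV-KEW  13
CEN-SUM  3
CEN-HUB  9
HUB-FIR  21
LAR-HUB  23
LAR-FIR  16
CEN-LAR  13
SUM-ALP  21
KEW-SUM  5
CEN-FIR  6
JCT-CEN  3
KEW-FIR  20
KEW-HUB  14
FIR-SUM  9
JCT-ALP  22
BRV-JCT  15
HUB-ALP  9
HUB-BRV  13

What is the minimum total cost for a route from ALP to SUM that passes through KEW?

$28

Best ALP to KEW: ALP–HUB–KEW costing 23
Best KEW to SUM: KEW–SUM costing 5
Total via KEW: 23 + 5 = $28.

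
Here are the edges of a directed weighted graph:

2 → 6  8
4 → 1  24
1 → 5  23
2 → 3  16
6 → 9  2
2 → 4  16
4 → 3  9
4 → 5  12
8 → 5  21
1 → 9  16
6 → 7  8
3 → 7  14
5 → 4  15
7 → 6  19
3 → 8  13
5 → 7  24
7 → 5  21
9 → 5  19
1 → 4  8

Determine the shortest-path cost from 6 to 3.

45

Candidate routes:
6 → 9 → 5 → 4 → 3: 2+19+15+9 = 45
6 → 7 → 5 → 4 → 3: 8+21+15+9 = 53
The minimum is 45 via 6 → 9 → 5 → 4 → 3.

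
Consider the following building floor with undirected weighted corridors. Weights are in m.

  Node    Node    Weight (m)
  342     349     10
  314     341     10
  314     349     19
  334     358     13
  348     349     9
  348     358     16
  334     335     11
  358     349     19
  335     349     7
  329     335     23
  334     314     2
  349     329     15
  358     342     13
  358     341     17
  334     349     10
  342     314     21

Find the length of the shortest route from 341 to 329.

37 m

Running Dijkstra from 341:
341: 0
314: 10  (via 341)
334: 12  (via 314)
358: 17  (via 341)
349: 22  (via 334)
335: 23  (via 334)
342: 30  (via 358)
348: 31  (via 349)
329: 37  (via 349)
Shortest route: 341 → 314 → 334 → 349 → 329 = 37 m.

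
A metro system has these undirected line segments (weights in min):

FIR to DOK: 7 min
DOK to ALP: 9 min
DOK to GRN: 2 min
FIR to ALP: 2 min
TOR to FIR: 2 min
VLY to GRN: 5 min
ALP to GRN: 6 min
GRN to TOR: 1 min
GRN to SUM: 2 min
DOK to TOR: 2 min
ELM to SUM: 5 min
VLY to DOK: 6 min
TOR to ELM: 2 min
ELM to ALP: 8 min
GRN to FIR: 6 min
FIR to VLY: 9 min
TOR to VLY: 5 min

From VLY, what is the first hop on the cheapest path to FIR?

TOR

Candidate routes:
VLY - TOR - FIR: 5+2 = 7
VLY - DOK - TOR - FIR: 6+2+2 = 10
VLY - GRN - TOR - FIR: 5+1+2 = 8
VLY - FIR: 9 = 9
The minimum is 7 min via VLY - TOR - FIR.
So from VLY the first move is to TOR.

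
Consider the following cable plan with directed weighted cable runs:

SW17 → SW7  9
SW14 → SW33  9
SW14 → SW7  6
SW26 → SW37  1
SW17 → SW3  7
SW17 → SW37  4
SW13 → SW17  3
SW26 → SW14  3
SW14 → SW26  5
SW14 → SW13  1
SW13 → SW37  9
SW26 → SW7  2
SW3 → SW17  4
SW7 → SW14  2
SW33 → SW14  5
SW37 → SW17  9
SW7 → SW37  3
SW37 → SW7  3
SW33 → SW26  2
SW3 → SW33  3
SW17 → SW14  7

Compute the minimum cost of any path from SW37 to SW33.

Shortest distances from SW37:
SW37: 0
SW7: 3  (via SW37)
SW14: 5  (via SW7)
SW13: 6  (via SW14)
SW17: 9  (via SW37)
SW26: 10  (via SW14)
SW33: 14  (via SW14)
Shortest route: SW37 → SW7 → SW14 → SW33 = 14.

14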